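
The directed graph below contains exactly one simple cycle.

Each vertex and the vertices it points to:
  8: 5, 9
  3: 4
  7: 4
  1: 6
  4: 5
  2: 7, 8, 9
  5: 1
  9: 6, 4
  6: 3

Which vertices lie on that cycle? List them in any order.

1, 3, 4, 5, 6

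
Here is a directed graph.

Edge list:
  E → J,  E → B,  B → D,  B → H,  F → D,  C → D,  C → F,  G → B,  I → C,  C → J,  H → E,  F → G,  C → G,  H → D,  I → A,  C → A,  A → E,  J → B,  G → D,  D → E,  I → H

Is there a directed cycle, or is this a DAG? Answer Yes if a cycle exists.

Yes

DFS with white/gray/black marking, starting from D:
D gray
  E gray
    J gray
      B gray
        H gray
          H→D: D is gray → back edge
Back edge found, so a cycle exists: D → E → J → B → H → D.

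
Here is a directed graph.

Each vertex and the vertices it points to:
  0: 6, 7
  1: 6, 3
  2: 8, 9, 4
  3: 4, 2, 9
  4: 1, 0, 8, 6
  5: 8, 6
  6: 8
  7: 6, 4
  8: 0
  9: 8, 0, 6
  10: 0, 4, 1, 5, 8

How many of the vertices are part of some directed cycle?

9

A vertex is on a directed cycle iff it belongs to a strongly connected component of size ≥ 2 (or has a self-loop).
The vertices on cycles are {0, 1, 2, 3, 4, 6, 7, 8, 9} — 9 in total.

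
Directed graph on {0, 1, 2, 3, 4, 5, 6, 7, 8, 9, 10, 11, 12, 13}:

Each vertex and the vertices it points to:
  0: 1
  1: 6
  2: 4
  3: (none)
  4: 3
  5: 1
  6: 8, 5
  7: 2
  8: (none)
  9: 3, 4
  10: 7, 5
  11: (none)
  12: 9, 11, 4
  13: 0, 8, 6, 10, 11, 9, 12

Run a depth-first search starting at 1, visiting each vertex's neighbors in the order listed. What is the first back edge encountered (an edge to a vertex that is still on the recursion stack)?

DFS from 1 (visiting each vertex's neighbors in the order listed); mark gray on enter, black on exit:
1 gray
  6 gray
    8 gray
    8 black
    5 gray
      5→1: 1 is gray → back edge
First back edge: 5 → 1.

5→1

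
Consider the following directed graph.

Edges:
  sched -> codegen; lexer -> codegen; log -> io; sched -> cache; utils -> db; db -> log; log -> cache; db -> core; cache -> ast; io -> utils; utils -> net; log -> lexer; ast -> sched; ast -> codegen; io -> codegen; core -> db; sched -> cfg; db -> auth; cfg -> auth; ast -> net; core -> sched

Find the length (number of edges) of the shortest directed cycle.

2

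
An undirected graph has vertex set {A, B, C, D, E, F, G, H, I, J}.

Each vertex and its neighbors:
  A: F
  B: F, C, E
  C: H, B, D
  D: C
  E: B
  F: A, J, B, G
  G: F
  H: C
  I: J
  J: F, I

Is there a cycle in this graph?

No

DFS, tracking each vertex's parent; an edge to a visited non-parent vertex closes a cycle.
Start from E:
visit E (parent –)
  visit B (parent E)
    visit F (parent B)
      visit A (parent F)
        A–F: parent, skip
      visit J (parent F)
        J–F: parent, skip
        visit I (parent J)
          I–J: parent, skip
      F–B: parent, skip
      visit G (parent F)
        G–F: parent, skip
    visit C (parent B)
      visit H (parent C)
        H–C: parent, skip
      C–B: parent, skip
      visit D (parent C)
        D–C: parent, skip
    B–E: parent, skip
No non-parent visited neighbor found — the graph is a forest.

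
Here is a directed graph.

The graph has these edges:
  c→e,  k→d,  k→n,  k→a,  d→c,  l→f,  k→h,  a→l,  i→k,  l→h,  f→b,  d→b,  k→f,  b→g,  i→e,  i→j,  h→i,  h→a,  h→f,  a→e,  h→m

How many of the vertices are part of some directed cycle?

A vertex is on a directed cycle iff it belongs to a strongly connected component of size ≥ 2 (or has a self-loop).
The vertices on cycles are {a, h, i, k, l} — 5 in total.

5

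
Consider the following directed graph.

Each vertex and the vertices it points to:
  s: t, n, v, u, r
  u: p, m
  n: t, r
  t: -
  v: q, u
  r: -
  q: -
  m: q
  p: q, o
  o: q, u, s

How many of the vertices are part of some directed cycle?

5

A vertex is on a directed cycle iff it belongs to a strongly connected component of size ≥ 2 (or has a self-loop).
The vertices on cycles are {o, p, s, u, v} — 5 in total.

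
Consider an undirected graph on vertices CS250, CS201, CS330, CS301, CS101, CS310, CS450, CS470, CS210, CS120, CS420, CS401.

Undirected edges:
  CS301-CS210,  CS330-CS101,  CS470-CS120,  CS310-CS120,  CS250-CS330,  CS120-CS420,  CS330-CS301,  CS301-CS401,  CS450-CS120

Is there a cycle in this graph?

No

DFS, tracking each vertex's parent; an edge to a visited non-parent vertex closes a cycle.
Start from CS101:
visit CS101 (parent –)
  visit CS330 (parent CS101)
    visit CS301 (parent CS330)
      CS301–CS330: parent, skip
      visit CS401 (parent CS301)
        CS401–CS301: parent, skip
      visit CS210 (parent CS301)
        CS210–CS301: parent, skip
    CS330–CS101: parent, skip
    visit CS250 (parent CS330)
      CS250–CS330: parent, skip
visit CS201 (parent –)
visit CS310 (parent –)
  visit CS120 (parent CS310)
    visit CS450 (parent CS120)
      CS450–CS120: parent, skip
    visit CS420 (parent CS120)
      CS420–CS120: parent, skip
    CS120–CS310: parent, skip
    visit CS470 (parent CS120)
      CS470–CS120: parent, skip
No non-parent visited neighbor found — the graph is a forest.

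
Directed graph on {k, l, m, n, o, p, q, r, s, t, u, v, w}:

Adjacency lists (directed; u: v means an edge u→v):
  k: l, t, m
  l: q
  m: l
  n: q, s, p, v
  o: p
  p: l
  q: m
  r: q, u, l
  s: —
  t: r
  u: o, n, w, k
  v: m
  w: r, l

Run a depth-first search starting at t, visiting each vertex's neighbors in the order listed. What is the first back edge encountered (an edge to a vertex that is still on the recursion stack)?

DFS from t (visiting each vertex's neighbors in the order listed); mark gray on enter, black on exit:
t gray
  r gray
    q gray
      m gray
        l gray
          l→q: q is gray → back edge
First back edge: l → q.

l->q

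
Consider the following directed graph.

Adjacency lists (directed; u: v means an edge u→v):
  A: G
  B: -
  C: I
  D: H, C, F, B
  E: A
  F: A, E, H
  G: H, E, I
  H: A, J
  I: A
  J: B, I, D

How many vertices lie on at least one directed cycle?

A vertex is on a directed cycle iff it belongs to a strongly connected component of size ≥ 2 (or has a self-loop).
The vertices on cycles are {A, C, D, E, F, G, H, I, J} — 9 in total.

9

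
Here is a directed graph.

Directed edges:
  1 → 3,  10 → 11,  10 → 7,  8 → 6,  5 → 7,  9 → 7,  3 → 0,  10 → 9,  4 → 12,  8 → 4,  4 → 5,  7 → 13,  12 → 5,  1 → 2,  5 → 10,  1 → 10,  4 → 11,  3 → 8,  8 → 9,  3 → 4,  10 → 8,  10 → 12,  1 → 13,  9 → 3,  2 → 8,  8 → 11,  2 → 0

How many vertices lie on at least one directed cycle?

7

A vertex is on a directed cycle iff it belongs to a strongly connected component of size ≥ 2 (or has a self-loop).
The vertices on cycles are {3, 4, 5, 8, 9, 10, 12} — 7 in total.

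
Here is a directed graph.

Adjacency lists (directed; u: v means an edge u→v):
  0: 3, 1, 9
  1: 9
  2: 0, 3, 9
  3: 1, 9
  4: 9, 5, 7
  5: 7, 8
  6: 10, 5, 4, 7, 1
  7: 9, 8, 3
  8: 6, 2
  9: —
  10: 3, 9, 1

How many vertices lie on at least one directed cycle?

A vertex is on a directed cycle iff it belongs to a strongly connected component of size ≥ 2 (or has a self-loop).
The vertices on cycles are {4, 5, 6, 7, 8} — 5 in total.

5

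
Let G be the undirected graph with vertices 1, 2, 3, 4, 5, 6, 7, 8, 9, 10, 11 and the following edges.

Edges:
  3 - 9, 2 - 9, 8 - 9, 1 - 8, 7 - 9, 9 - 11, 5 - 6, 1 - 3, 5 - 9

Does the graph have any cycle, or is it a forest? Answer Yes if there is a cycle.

DFS, tracking each vertex's parent; an edge to a visited non-parent vertex closes a cycle.
Start from 1:
visit 1 (parent –)
  visit 3 (parent 1)
    3–1: parent, skip
    visit 9 (parent 3)
      visit 7 (parent 9)
        7–9: parent, skip
      visit 5 (parent 9)
        5–9: parent, skip
        visit 6 (parent 5)
          6–5: parent, skip
      9–3: parent, skip
      visit 8 (parent 9)
        8–9: parent, skip
        8–1: 1 visited and ≠ parent → cycle
Cycle: 1 – 3 – 9 – 8 – 1.

Yes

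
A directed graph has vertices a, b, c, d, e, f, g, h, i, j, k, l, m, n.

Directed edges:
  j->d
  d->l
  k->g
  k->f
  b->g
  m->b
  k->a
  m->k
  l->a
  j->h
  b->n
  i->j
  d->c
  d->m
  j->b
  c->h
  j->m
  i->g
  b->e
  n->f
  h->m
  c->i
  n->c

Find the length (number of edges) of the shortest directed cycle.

For each vertex v, BFS finds the shortest path from v back to v.
The shortest such closed walk is j → d → c → i → j, length 4.

4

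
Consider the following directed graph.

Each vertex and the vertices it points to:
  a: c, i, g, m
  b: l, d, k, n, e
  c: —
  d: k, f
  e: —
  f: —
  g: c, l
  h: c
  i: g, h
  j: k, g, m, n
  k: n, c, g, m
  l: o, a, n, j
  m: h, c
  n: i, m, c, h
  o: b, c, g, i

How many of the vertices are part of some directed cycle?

A vertex is on a directed cycle iff it belongs to a strongly connected component of size ≥ 2 (or has a self-loop).
The vertices on cycles are {a, b, d, g, i, j, k, l, n, o} — 10 in total.

10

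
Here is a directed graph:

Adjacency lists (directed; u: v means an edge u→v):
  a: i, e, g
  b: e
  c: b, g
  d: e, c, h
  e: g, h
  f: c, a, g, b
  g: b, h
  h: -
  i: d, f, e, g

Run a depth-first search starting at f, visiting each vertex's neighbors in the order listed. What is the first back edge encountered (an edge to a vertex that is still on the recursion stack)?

g->b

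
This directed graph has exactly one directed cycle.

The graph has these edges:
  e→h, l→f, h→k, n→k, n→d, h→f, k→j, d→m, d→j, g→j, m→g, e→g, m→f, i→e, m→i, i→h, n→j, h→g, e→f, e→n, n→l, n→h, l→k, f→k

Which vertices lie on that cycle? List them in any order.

d, e, i, m, n

DFS with gray/black marking from i:
i gray
  e gray
    n gray
      h gray
        k gray
          j gray
          j black
        k black
        g gray
          g→j: j black — skip
        g black
        f gray
          f→k: k black — skip
        f black
      h black
      l gray
        l→f: f black — skip
        l→k: k black — skip
      l black
      n→j: j black — skip
      d gray
        m gray
          m→f: f black — skip
          m→g: g black — skip
          m→i: i is gray → back edge
Back edge closes the cycle i → e → n → d → m → i; its vertices are {d, e, i, m, n}.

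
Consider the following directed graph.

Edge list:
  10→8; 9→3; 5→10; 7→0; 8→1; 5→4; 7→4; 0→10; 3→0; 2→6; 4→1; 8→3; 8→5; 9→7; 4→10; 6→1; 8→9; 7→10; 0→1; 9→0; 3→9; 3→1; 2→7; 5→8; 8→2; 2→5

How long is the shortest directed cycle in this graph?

2

For each vertex v, BFS finds the shortest path from v back to v.
The shortest such closed walk is 8 → 5 → 8, length 2.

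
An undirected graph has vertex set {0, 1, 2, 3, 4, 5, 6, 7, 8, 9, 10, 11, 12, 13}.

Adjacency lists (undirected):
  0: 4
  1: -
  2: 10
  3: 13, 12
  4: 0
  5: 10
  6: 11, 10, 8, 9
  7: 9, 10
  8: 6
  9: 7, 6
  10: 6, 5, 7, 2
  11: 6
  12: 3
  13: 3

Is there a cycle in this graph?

Yes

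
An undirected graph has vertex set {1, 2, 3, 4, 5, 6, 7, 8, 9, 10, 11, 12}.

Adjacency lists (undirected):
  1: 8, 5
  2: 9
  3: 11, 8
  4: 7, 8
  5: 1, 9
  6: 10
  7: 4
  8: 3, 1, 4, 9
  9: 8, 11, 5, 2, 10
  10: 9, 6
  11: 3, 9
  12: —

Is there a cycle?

Yes

DFS, tracking each vertex's parent; an edge to a visited non-parent vertex closes a cycle.
Start from 9:
visit 9 (parent –)
  visit 8 (parent 9)
    visit 3 (parent 8)
      visit 11 (parent 3)
        11–3: parent, skip
        11–9: 9 visited and ≠ parent → cycle
Cycle: 9 – 8 – 3 – 11 – 9.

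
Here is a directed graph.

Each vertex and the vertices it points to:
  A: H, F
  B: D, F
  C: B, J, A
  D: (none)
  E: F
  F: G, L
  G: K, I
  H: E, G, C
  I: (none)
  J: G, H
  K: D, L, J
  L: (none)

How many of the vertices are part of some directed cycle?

9

A vertex is on a directed cycle iff it belongs to a strongly connected component of size ≥ 2 (or has a self-loop).
The vertices on cycles are {A, B, C, E, F, G, H, J, K} — 9 in total.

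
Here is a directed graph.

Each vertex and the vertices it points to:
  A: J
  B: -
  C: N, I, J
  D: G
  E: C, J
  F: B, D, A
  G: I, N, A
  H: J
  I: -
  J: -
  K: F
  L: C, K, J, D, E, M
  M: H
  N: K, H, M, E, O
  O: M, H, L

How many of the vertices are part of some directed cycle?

A vertex is on a directed cycle iff it belongs to a strongly connected component of size ≥ 2 (or has a self-loop).
The vertices on cycles are {C, D, E, F, G, K, L, N, O} — 9 in total.

9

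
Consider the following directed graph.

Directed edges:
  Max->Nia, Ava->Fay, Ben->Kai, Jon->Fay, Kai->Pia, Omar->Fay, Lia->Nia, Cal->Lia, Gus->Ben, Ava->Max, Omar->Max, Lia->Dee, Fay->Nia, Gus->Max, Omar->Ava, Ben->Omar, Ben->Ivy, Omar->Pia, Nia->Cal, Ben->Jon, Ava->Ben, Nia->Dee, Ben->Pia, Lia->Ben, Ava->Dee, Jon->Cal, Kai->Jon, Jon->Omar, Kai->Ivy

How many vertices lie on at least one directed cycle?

10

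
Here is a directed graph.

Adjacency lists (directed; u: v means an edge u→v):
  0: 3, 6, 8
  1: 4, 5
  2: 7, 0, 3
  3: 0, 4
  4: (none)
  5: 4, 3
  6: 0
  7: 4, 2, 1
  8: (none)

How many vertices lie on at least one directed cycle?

A vertex is on a directed cycle iff it belongs to a strongly connected component of size ≥ 2 (or has a self-loop).
The vertices on cycles are {0, 2, 3, 6, 7} — 5 in total.

5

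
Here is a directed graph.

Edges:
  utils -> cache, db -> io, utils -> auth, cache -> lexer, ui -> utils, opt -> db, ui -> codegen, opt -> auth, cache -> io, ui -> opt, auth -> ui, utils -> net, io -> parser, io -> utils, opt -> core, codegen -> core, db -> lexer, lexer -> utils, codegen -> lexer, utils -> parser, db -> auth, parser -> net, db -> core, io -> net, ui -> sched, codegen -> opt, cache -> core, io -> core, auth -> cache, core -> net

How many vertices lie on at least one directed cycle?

A vertex is on a directed cycle iff it belongs to a strongly connected component of size ≥ 2 (or has a self-loop).
The vertices on cycles are {db, io, ui, opt, auth, cache, lexer, utils, codegen} — 9 in total.

9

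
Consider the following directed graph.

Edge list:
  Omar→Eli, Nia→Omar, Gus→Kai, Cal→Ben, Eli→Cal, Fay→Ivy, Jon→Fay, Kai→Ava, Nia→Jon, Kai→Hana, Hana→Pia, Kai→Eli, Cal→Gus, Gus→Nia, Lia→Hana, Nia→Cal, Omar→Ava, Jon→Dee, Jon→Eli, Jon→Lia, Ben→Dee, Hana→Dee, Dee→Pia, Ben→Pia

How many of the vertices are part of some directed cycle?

A vertex is on a directed cycle iff it belongs to a strongly connected component of size ≥ 2 (or has a self-loop).
The vertices on cycles are {Cal, Eli, Gus, Jon, Kai, Nia, Omar} — 7 in total.

7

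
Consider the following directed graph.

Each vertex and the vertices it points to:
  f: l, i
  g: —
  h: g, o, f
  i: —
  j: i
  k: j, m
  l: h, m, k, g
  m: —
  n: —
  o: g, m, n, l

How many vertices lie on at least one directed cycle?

A vertex is on a directed cycle iff it belongs to a strongly connected component of size ≥ 2 (or has a self-loop).
The vertices on cycles are {f, h, l, o} — 4 in total.

4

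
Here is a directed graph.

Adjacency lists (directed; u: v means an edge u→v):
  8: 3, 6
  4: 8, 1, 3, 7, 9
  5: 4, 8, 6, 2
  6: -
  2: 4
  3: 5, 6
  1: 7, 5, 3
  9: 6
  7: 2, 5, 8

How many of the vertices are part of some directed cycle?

7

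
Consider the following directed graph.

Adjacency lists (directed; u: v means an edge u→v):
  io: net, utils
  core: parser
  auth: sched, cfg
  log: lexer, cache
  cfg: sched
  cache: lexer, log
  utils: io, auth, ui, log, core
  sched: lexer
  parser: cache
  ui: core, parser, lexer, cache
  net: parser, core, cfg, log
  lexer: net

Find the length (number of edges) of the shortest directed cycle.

2

For each vertex v, BFS finds the shortest path from v back to v.
The shortest such closed walk is io → utils → io, length 2.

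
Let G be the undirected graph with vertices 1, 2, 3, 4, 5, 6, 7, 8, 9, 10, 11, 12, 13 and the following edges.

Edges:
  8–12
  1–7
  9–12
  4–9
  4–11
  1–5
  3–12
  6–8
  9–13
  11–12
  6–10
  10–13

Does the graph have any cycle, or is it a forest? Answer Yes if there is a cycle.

Yes

DFS, tracking each vertex's parent; an edge to a visited non-parent vertex closes a cycle.
Start from 2:
visit 2 (parent –)
visit 1 (parent –)
  visit 5 (parent 1)
    5–1: parent, skip
  visit 7 (parent 1)
    7–1: parent, skip
visit 3 (parent –)
  visit 12 (parent 3)
    visit 11 (parent 12)
      11–12: parent, skip
      visit 4 (parent 11)
        visit 9 (parent 4)
          9–4: parent, skip
          9–12: 12 visited and ≠ parent → cycle
Cycle: 12 – 11 – 4 – 9 – 12.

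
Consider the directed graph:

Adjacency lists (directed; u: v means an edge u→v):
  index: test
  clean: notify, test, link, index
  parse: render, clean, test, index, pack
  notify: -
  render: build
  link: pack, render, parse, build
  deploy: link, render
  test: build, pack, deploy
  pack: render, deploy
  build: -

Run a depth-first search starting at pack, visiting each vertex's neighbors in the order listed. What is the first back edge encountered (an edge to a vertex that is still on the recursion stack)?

link→pack

DFS from pack (visiting each vertex's neighbors in the order listed); mark gray on enter, black on exit:
pack gray
  render gray
    build gray
    build black
  render black
  deploy gray
    link gray
      link→pack: pack is gray → back edge
First back edge: link → pack.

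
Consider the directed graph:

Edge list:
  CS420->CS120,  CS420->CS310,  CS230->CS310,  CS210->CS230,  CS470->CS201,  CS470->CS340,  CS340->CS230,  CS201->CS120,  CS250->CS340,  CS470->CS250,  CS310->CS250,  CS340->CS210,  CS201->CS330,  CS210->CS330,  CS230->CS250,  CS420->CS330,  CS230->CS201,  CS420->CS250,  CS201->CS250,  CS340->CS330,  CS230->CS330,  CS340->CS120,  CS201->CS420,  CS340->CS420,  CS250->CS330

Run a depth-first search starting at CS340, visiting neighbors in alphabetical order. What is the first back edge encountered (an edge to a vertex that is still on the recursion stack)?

CS250→CS340

DFS from CS340 (visiting neighbors in alphabetical order); mark gray on enter, black on exit:
CS340 gray
  CS120 gray
  CS120 black
  CS210 gray
    CS230 gray
      CS201 gray
        CS201→CS120: CS120 black — skip
        CS250 gray
          CS330 gray
          CS330 black
          CS250→CS340: CS340 is gray → back edge
First back edge: CS250 → CS340.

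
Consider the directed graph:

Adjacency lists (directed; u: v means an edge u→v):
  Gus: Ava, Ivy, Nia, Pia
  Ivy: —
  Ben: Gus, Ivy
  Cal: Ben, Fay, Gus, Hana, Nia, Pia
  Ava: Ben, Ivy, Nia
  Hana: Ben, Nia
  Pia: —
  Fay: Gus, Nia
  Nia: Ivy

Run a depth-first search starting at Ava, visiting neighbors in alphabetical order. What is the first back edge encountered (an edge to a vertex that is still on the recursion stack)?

DFS from Ava (visiting neighbors in alphabetical order); mark gray on enter, black on exit:
Ava gray
  Ben gray
    Gus gray
      Gus→Ava: Ava is gray → back edge
First back edge: Gus → Ava.

Gus→Ava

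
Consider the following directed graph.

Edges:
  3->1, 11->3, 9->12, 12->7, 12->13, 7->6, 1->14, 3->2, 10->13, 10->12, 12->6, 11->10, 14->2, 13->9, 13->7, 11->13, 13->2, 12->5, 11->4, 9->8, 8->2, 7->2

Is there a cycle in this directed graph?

Yes

DFS with white/gray/black marking, starting from 2:
2 gray
2 black
1 gray
  14 gray
    14→2: 2 black — skip
  14 black
1 black
3 gray
  3→2: 2 black — skip
  3→1: 1 black — skip
3 black
4 gray
4 black
5 gray
5 black
6 gray
6 black
7 gray
  7→2: 2 black — skip
  7→6: 6 black — skip
7 black
8 gray
  8→2: 2 black — skip
8 black
9 gray
  9→8: 8 black — skip
  12 gray
    12→7: 7 black — skip
    12→6: 6 black — skip
    12→5: 5 black — skip
    13 gray
      13→7: 7 black — skip
      13→9: 9 is gray → back edge
Back edge found, so a cycle exists: 9 → 12 → 13 → 9.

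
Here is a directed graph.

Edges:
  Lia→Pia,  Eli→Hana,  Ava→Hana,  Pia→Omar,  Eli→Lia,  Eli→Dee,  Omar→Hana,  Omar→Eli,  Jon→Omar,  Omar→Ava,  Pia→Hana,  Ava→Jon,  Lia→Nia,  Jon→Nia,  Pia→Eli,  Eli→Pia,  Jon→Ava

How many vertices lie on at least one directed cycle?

6

A vertex is on a directed cycle iff it belongs to a strongly connected component of size ≥ 2 (or has a self-loop).
The vertices on cycles are {Ava, Eli, Jon, Lia, Pia, Omar} — 6 in total.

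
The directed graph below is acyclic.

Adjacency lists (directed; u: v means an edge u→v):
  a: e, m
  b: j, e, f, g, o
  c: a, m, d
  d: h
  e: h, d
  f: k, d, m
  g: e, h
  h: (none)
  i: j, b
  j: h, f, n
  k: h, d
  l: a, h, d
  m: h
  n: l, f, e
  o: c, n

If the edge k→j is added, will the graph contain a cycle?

Yes

Adding k→j creates a cycle iff j can already reach k.
Path from j: j → f → k.
So j → … → k → j is a cycle.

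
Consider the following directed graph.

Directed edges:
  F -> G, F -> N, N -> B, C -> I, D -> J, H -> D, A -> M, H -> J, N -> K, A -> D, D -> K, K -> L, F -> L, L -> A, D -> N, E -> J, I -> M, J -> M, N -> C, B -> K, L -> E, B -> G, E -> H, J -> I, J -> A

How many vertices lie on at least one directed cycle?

9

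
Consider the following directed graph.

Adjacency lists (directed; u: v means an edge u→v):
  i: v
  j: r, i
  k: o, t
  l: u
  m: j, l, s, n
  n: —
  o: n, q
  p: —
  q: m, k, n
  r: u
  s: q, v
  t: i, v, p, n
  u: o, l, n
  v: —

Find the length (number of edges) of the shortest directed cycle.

2

For each vertex v, BFS finds the shortest path from v back to v.
The shortest such closed walk is l → u → l, length 2.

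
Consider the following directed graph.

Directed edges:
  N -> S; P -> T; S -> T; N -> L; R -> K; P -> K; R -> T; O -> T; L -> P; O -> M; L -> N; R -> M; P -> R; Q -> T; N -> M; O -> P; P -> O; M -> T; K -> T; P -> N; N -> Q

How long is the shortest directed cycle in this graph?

2

For each vertex v, BFS finds the shortest path from v back to v.
The shortest such closed walk is L → N → L, length 2.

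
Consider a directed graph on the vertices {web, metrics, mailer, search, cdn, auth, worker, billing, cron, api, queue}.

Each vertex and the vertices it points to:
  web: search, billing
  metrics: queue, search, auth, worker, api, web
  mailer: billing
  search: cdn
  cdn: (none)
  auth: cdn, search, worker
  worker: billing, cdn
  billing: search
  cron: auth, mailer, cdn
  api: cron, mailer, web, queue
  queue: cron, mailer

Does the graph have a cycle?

DFS with white/gray/black marking, starting from api:
api gray
  cron gray
    auth gray
      cdn gray
      cdn black
      search gray
        search→cdn: cdn black — skip
      search black
      worker gray
        billing gray
          billing→search: search black — skip
        billing black
        worker→cdn: cdn black — skip
      worker black
    auth black
    mailer gray
      mailer→billing: billing black — skip
    mailer black
    cron→cdn: cdn black — skip
  cron black
  api→mailer: mailer black — skip
  web gray
    web→search: search black — skip
    web→billing: billing black — skip
  web black
  queue gray
    queue→cron: cron black — skip
    queue→mailer: mailer black — skip
  queue black
api black
metrics gray
  metrics→queue: queue black — skip
  metrics→search: search black — skip
  metrics→auth: auth black — skip
  metrics→worker: worker black — skip
  metrics→api: api black — skip
  metrics→web: web black — skip
metrics black
Every edge goes to a white or black vertex — no back edge, so the graph is acyclic.

No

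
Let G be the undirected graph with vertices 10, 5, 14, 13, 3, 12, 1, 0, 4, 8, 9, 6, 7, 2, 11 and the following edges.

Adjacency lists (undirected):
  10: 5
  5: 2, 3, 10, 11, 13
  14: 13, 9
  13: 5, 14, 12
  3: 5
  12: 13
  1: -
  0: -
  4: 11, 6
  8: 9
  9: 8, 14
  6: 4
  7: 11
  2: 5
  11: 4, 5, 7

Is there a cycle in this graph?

No

DFS, tracking each vertex's parent; an edge to a visited non-parent vertex closes a cycle.
Start from 1:
visit 1 (parent –)
visit 10 (parent –)
  visit 5 (parent 10)
    visit 2 (parent 5)
      2–5: parent, skip
    visit 3 (parent 5)
      3–5: parent, skip
    5–10: parent, skip
    visit 11 (parent 5)
      visit 4 (parent 11)
        4–11: parent, skip
        visit 6 (parent 4)
          6–4: parent, skip
      11–5: parent, skip
      visit 7 (parent 11)
        7–11: parent, skip
    visit 13 (parent 5)
      13–5: parent, skip
      visit 14 (parent 13)
        14–13: parent, skip
        visit 9 (parent 14)
          visit 8 (parent 9)
            8–9: parent, skip
          9–14: parent, skip
      visit 12 (parent 13)
        12–13: parent, skip
visit 0 (parent –)
No non-parent visited neighbor found — the graph is a forest.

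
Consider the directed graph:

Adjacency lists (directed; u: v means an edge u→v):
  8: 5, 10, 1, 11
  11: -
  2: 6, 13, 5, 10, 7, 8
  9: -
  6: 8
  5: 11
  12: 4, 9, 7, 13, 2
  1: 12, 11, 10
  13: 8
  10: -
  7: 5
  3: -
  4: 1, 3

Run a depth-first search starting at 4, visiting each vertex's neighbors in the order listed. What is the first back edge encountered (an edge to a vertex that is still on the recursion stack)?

12→4

DFS from 4 (visiting each vertex's neighbors in the order listed); mark gray on enter, black on exit:
4 gray
  1 gray
    12 gray
      12→4: 4 is gray → back edge
First back edge: 12 → 4.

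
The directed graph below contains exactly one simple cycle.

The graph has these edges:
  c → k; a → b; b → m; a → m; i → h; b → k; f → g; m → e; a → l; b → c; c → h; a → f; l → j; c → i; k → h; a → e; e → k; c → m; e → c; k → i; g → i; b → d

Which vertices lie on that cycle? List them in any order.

c, e, m

DFS with gray/black marking from m:
m gray
  e gray
    c gray
      k gray
        h gray
        h black
        i gray
          i→h: h black — skip
        i black
      k black
      c→h: h black — skip
      c→m: m is gray → back edge
Back edge closes the cycle m → e → c → m; its vertices are {c, e, m}.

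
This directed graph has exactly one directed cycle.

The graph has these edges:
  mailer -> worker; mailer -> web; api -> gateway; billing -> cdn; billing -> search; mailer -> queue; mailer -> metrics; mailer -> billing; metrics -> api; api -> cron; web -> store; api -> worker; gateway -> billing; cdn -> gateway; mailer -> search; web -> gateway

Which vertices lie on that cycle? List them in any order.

DFS with gray/black marking from billing:
billing gray
  cdn gray
    gateway gray
      gateway→billing: billing is gray → back edge
Back edge closes the cycle billing → cdn → gateway → billing; its vertices are {cdn, billing, gateway}.

cdn, billing, gateway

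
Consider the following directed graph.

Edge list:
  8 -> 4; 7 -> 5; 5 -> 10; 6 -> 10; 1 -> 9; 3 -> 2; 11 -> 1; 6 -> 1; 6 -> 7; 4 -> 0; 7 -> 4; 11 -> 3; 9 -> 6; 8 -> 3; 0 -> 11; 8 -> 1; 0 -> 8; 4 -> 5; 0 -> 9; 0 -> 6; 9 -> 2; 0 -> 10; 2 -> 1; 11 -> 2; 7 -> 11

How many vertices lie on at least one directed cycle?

A vertex is on a directed cycle iff it belongs to a strongly connected component of size ≥ 2 (or has a self-loop).
The vertices on cycles are {0, 1, 2, 3, 4, 6, 7, 8, 9, 11} — 10 in total.

10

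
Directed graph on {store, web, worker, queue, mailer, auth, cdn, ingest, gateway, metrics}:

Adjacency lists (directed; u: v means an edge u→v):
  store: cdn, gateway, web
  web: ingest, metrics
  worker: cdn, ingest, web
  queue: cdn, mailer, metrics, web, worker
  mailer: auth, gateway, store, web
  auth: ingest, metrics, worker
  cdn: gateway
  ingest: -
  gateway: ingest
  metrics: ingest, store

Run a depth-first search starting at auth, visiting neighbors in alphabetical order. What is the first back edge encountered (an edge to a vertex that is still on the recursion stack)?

web->metrics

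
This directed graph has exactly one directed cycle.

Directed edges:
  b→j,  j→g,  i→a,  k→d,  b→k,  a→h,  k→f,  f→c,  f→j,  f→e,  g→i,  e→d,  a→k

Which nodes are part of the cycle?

a, f, g, i, j, k

DFS with gray/black marking from k:
k gray
  f gray
    e gray
      d gray
      d black
    e black
    c gray
    c black
    j gray
      g gray
        i gray
          a gray
            a→k: k is gray → back edge
Back edge closes the cycle k → f → j → g → i → a → k; its vertices are {a, f, g, i, j, k}.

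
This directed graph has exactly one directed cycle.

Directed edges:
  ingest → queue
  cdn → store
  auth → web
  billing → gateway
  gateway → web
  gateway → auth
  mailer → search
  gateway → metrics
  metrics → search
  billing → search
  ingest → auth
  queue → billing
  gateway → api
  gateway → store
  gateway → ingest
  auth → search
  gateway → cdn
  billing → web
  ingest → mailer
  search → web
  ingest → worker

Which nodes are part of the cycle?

queue, ingest, billing, gateway

DFS with gray/black marking from gateway:
gateway gray
  auth gray
    search gray
      web gray
      web black
    search black
    auth→web: web black — skip
  auth black
  store gray
  store black
  cdn gray
    cdn→store: store black — skip
  cdn black
  api gray
  api black
  ingest gray
    queue gray
      billing gray
        billing→web: web black — skip
        billing→gateway: gateway is gray → back edge
Back edge closes the cycle gateway → ingest → queue → billing → gateway; its vertices are {queue, ingest, billing, gateway}.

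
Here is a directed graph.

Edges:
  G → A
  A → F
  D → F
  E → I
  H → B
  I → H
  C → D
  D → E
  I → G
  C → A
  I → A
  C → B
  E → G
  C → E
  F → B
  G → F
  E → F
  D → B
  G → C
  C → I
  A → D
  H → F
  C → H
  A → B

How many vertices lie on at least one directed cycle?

6

A vertex is on a directed cycle iff it belongs to a strongly connected component of size ≥ 2 (or has a self-loop).
The vertices on cycles are {A, C, D, E, G, I} — 6 in total.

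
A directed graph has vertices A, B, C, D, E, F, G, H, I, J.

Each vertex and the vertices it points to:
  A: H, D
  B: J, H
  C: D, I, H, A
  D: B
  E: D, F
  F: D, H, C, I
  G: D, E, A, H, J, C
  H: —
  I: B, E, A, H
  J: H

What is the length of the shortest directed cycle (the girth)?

3

For each vertex v, BFS finds the shortest path from v back to v.
The shortest such closed walk is E → F → I → E, length 3.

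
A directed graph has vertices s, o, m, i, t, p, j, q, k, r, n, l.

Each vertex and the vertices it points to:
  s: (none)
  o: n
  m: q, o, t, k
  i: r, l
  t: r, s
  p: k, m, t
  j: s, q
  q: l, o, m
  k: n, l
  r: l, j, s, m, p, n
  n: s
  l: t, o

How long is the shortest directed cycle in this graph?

2

For each vertex v, BFS finds the shortest path from v back to v.
The shortest such closed walk is m → q → m, length 2.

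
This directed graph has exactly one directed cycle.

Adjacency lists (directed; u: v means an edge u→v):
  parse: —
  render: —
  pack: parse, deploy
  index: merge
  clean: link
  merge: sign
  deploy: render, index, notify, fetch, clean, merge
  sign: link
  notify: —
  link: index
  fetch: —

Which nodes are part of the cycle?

link, sign, index, merge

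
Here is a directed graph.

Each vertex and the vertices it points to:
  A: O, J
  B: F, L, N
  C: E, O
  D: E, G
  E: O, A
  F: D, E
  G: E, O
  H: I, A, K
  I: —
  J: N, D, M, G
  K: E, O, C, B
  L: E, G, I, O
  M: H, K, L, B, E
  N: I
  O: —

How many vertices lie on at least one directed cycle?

A vertex is on a directed cycle iff it belongs to a strongly connected component of size ≥ 2 (or has a self-loop).
The vertices on cycles are {A, B, C, D, E, F, G, H, J, K, L, M} — 12 in total.

12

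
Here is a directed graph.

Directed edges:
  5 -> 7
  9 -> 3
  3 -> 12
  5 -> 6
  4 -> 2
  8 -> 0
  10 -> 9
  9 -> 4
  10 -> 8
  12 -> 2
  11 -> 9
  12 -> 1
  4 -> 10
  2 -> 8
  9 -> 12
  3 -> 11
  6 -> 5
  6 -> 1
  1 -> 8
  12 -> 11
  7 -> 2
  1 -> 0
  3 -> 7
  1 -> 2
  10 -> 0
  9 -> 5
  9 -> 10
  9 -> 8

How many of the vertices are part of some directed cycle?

8

A vertex is on a directed cycle iff it belongs to a strongly connected component of size ≥ 2 (or has a self-loop).
The vertices on cycles are {3, 4, 5, 6, 9, 10, 11, 12} — 8 in total.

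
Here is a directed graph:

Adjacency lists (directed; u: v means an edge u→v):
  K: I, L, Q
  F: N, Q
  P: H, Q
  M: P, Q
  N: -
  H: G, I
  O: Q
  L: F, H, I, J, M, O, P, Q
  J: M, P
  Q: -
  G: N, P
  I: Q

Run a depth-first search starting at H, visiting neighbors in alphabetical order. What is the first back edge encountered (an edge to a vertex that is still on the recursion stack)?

P->H

DFS from H (visiting neighbors in alphabetical order); mark gray on enter, black on exit:
H gray
  G gray
    N gray
    N black
    P gray
      P→H: H is gray → back edge
First back edge: P → H.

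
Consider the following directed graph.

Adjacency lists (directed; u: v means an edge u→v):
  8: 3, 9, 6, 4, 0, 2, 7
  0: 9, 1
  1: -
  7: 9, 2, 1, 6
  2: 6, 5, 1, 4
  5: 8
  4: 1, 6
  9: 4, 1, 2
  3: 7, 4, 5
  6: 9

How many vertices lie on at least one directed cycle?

A vertex is on a directed cycle iff it belongs to a strongly connected component of size ≥ 2 (or has a self-loop).
The vertices on cycles are {0, 2, 3, 4, 5, 6, 7, 8, 9} — 9 in total.

9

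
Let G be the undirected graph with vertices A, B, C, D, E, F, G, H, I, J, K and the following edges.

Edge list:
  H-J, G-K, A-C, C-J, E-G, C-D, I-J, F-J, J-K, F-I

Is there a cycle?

Yes

DFS, tracking each vertex's parent; an edge to a visited non-parent vertex closes a cycle.
Start from J:
visit J (parent –)
  visit C (parent J)
    C–J: parent, skip
    visit A (parent C)
      A–C: parent, skip
    visit D (parent C)
      D–C: parent, skip
  visit H (parent J)
    H–J: parent, skip
  visit F (parent J)
    F–J: parent, skip
    visit I (parent F)
      I–F: parent, skip
      I–J: J visited and ≠ parent → cycle
Cycle: J – F – I – J.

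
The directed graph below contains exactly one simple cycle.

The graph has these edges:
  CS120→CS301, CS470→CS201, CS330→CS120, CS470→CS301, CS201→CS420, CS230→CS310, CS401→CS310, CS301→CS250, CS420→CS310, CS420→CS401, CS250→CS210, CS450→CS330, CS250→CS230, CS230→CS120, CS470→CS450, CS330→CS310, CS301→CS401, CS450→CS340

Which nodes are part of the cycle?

CS120, CS230, CS250, CS301

DFS with gray/black marking from CS301:
CS301 gray
  CS250 gray
    CS210 gray
    CS210 black
    CS230 gray
      CS120 gray
        CS120→CS301: CS301 is gray → back edge
Back edge closes the cycle CS301 → CS250 → CS230 → CS120 → CS301; its vertices are {CS120, CS230, CS250, CS301}.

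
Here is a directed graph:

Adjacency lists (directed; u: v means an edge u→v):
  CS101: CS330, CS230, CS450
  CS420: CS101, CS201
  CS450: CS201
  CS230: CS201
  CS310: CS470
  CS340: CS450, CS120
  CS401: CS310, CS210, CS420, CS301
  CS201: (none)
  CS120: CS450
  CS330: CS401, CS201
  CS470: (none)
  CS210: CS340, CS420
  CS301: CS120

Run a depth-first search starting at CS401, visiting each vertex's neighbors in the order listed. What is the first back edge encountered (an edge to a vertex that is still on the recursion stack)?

CS330→CS401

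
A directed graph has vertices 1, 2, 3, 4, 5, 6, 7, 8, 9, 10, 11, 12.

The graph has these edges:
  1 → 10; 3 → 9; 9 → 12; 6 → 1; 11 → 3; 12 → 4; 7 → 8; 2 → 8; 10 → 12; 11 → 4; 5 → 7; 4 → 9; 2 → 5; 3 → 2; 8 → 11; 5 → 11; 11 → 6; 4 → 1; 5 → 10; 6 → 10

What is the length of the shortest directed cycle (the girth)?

3

For each vertex v, BFS finds the shortest path from v back to v.
The shortest such closed walk is 4 → 9 → 12 → 4, length 3.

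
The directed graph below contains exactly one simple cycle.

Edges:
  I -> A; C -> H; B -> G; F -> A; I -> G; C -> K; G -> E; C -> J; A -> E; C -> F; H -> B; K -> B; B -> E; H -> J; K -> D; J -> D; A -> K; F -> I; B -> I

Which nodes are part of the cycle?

A, B, I, K

DFS with gray/black marking from K:
K gray
  D gray
  D black
  B gray
    E gray
    E black
    G gray
      G→E: E black — skip
    G black
    I gray
      I→G: G black — skip
      A gray
        A→E: E black — skip
        A→K: K is gray → back edge
Back edge closes the cycle K → B → I → A → K; its vertices are {A, B, I, K}.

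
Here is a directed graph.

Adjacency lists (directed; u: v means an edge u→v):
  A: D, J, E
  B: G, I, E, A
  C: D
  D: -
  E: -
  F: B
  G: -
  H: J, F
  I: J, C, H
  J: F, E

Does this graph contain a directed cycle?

DFS with white/gray/black marking, starting from B:
B gray
  G gray
  G black
  I gray
    J gray
      F gray
        F→B: B is gray → back edge
Back edge found, so a cycle exists: B → I → J → F → B.

Yes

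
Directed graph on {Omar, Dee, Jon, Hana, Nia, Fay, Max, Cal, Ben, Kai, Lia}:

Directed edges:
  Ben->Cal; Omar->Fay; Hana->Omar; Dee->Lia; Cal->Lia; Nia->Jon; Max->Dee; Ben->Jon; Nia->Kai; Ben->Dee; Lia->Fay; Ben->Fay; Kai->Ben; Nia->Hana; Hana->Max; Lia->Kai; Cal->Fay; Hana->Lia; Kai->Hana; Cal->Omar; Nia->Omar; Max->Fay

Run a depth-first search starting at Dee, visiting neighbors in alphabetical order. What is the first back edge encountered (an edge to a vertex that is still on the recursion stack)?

Cal→Lia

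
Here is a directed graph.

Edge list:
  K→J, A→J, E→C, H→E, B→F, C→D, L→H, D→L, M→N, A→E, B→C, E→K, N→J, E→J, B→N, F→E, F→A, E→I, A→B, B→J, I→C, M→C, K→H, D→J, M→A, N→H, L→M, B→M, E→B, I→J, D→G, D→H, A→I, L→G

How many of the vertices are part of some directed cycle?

A vertex is on a directed cycle iff it belongs to a strongly connected component of size ≥ 2 (or has a self-loop).
The vertices on cycles are {A, B, C, D, E, F, H, I, K, L, M, N} — 12 in total.

12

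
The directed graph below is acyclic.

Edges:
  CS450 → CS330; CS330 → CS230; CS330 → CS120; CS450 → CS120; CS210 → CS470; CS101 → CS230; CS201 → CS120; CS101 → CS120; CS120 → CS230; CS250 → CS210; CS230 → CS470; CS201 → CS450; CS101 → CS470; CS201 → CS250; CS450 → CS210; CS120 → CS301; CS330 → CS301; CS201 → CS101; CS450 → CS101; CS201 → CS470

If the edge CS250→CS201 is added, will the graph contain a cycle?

Adding CS250→CS201 creates a cycle iff CS201 can already reach CS250.
Path from CS201: CS201 → CS250.
So CS201 → … → CS250 → CS201 is a cycle.

Yes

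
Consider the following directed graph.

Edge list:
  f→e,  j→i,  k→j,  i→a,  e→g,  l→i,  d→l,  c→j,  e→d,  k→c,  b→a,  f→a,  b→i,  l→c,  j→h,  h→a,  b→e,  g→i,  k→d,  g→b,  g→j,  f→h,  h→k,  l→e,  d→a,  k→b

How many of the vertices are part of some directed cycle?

9

A vertex is on a directed cycle iff it belongs to a strongly connected component of size ≥ 2 (or has a self-loop).
The vertices on cycles are {b, c, d, e, g, h, j, k, l} — 9 in total.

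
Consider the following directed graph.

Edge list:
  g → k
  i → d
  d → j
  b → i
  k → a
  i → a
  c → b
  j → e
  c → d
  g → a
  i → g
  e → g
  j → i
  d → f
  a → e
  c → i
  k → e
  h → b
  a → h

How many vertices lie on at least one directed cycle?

A vertex is on a directed cycle iff it belongs to a strongly connected component of size ≥ 2 (or has a self-loop).
The vertices on cycles are {a, b, d, e, g, h, i, j, k} — 9 in total.

9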